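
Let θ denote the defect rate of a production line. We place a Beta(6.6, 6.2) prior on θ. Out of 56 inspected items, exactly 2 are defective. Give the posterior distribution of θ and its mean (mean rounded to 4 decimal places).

The binomial likelihood is conjugate to the Beta prior: with 2 successes and 54 failures, the posterior is Beta(6.6+2, 6.2+54) = Beta(8.6, 60.2).
Posterior mean = α/(α+β) = 8.6/68.8 = 0.1250.

Posterior: Beta(8.6, 60.2); mean ≈ 0.1250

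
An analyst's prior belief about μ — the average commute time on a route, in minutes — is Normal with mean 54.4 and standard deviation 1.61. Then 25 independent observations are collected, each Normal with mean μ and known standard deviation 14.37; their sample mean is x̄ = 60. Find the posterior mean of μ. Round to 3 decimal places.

Prior precision 1/τ₀² = 1/1.61² = 0.385788; data precision n/σ² = 25/14.37² = 0.121067.
Posterior precision = 0.385788 + 0.121067 = 0.506855.
Posterior mean = (0.385788·54.4 + 0.121067·60) / 0.506855 = 55.738.

Posterior mean ≈ 55.738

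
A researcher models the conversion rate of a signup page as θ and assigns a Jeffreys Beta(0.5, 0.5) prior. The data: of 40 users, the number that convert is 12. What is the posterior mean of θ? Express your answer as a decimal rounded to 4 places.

The binomial likelihood is conjugate to the Beta prior: with 12 successes and 28 failures, the posterior is Beta(0.5+12, 0.5+28) = Beta(12.5, 28.5).
Posterior mean = α/(α+β) = 12.5/41 = 0.3049.

Posterior mean ≈ 0.3049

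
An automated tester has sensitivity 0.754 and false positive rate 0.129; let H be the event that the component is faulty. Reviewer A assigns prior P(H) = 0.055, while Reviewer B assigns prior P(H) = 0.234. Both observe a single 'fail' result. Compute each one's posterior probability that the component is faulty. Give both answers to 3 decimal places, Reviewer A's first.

Reviewer A: 0.254; Reviewer B: 0.641

P('+'|H) = 0.754, P('+'|¬H) = 0.129.
Reviewer A: numerator 0.754·0.055 = 0.041470; evidence = 0.041470+0.129·0.945 = 0.16337; posterior = 0.254.
Reviewer B: numerator 0.754·0.234 = 0.17644; evidence = 0.17644+0.129·0.766 = 0.27525; posterior = 0.641.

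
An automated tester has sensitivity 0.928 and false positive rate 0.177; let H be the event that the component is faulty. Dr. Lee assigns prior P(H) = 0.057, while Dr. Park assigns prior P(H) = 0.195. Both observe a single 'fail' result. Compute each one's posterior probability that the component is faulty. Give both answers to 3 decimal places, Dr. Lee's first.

P('+'|H) = 0.928, P('+'|¬H) = 0.177.
Dr. Lee: numerator 0.928·0.057 = 0.052896; evidence = 0.052896+0.177·0.943 = 0.21981; posterior = 0.241.
Dr. Park: numerator 0.928·0.195 = 0.18096; evidence = 0.18096+0.177·0.805 = 0.32344; posterior = 0.559.

Dr. Lee: 0.241; Dr. Park: 0.559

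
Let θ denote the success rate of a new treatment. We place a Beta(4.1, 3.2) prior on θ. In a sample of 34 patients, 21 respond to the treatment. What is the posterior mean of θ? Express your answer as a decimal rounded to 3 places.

Posterior mean ≈ 0.608

The binomial likelihood is conjugate to the Beta prior: with 21 successes and 13 failures, the posterior is Beta(4.1+21, 3.2+13) = Beta(25.1, 16.2).
Posterior mean = α/(α+β) = 25.1/41.3 = 0.608.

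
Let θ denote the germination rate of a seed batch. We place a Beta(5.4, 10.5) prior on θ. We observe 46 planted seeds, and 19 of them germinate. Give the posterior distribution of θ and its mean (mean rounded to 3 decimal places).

Posterior: Beta(24.4, 37.5); mean ≈ 0.394

Observing 19 successes and 27 failures updates Beta(5.4, 10.5) by adding the success and failure counts to the two shape parameters: α = 5.4+19 = 24.4, β = 10.5+27 = 37.5.
Posterior mean = α/(α+β) = 24.4/61.9 = 0.394.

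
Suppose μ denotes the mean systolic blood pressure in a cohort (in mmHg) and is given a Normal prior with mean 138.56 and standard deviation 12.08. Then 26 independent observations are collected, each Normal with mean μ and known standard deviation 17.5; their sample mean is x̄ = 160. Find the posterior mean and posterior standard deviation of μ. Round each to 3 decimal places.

With known σ, the Normal prior is conjugate. Weight on the data is w = (n/σ²)/(n/σ² + 1/τ₀²) = 0.0848980/(0.0848980+0.00685277) = 0.92531.
Posterior mean = w·x̄ + (1−w)·μ₀ = 0.92531·160 + 0.074689·138.56 = 158.399. Posterior variance = 1/(0.0848980+0.00685277) = 10.8991, so SD = 3.301.

Posterior mean ≈ 158.399; posterior SD ≈ 3.301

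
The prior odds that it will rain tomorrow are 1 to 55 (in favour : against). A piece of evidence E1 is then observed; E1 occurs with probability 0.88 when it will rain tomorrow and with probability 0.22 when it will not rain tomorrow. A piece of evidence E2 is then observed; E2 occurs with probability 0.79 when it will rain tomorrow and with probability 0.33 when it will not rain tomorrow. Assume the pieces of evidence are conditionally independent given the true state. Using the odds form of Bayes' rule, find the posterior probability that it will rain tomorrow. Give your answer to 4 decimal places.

Posterior probability ≈ 0.1483

Prior odds = 1/55 = 0.018182.
Likelihood ratio for E1 = 0.88/0.22 = 4.0000.
Likelihood ratio for E2 = 0.79/0.33 = 2.3939.
Posterior odds = prior odds × LR₁ × LR₂ = 0.17410.
Posterior probability = odds/(1+odds) = 0.17410/1.1741 = 0.1483.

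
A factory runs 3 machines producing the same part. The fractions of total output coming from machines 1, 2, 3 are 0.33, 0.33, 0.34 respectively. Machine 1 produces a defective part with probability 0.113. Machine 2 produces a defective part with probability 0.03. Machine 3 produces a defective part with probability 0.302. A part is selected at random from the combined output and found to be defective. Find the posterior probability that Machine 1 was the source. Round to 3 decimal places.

Tabulate prior·likelihood by source: [1] prior 0.33, lik 0.113, product 0.03729; [2] prior 0.33, lik 0.03, product 0.009900; [3] prior 0.34, lik 0.302, product 0.1027.
Normalizing constant = 0.14987; the posterior for Machine 1 is its product over the sum, 0.03729/0.14987 = 0.249.

Posterior probability ≈ 0.249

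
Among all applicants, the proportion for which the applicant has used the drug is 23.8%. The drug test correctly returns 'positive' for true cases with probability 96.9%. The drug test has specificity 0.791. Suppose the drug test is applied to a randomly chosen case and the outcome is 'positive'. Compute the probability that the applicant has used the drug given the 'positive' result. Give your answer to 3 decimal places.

P(H | E) ≈ 0.592

Let H be the event that the applicant has used the drug. P(H) = 0.238, so P(¬H) = 0.762. With E the 'positive' result, P(E|H) = 0.969 and P(E|¬H) = 0.209.
P(E) = 0.969·0.238 + 0.209·0.762 = 0.23062 + 0.15926 = 0.38988.
By Bayes' theorem, P(H|E) = 0.23062 / 0.38988 = 0.592.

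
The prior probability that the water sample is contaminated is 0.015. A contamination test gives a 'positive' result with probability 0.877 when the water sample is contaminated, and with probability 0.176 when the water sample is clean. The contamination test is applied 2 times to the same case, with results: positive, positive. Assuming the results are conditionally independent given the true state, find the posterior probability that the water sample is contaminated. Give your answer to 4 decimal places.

With H the event that the water sample is contaminated, the joint likelihood of the observed sequence is P(data|H) = 0.877·0.877 = 0.76913 and P(data|¬H) = 0.176·0.176 = 0.030976.
Bayes: P(H|data) = 0.015·0.76913 / (0.015·0.76913 + 0.985·0.030976) = 0.011537/0.042048 = 0.2744.

Posterior P(H) ≈ 0.2744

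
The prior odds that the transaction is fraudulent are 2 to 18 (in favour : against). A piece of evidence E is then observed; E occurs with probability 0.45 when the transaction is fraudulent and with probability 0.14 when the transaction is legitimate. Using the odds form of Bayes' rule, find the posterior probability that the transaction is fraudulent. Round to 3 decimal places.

Posterior probability ≈ 0.263

Prior odds = 2/18 = 0.11111. In log-odds, ln(0.11111) = -2.1972.
Add log likelihood ratio: ln(3.2143) = 1.1676.
Posterior log-odds = -1.0296, so posterior odds = exp(-1.0296) = 0.35714. Converting, P(H|E) = 0.35714/1.3571 = 0.263.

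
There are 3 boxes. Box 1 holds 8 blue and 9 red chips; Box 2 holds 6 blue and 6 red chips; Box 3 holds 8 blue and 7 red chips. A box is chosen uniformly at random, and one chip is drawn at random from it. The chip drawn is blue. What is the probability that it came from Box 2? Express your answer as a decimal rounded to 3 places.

Posterior probability ≈ 0.332

Tabulate prior·likelihood by source: [1] prior 0.333333, lik 0.4706, product 0.1569; [2] prior 0.333333, lik 0.5, product 0.1667; [3] prior 0.333333, lik 0.5333, product 0.1778.
Normalizing constant = 0.50131; the posterior for Box 2 is its product over the sum, 0.1667/0.50131 = 0.332.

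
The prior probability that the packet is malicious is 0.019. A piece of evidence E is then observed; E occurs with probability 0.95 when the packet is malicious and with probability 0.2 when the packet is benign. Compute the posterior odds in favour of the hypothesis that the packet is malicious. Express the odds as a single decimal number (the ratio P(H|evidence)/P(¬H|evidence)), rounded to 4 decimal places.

Prior odds = 0.019/(1−0.019) = 0.019368. In log-odds, ln(0.019368) = -3.9441.
Add log likelihood ratio: ln(4.7500) = 1.5581.
Posterior log-odds = -2.3860, so posterior odds = exp(-2.3860) = 0.091998.

Posterior odds ≈ 0.0920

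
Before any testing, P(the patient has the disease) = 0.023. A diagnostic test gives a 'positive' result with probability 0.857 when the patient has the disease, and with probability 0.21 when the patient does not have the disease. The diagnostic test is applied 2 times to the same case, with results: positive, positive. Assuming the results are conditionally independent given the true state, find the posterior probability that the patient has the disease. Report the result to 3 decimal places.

Let H be the event that the patient has the disease; start with P(H) = 0.023. P('positive'|H) = 0.857, P('positive'|¬H) = 0.21.
Update on result 1 ('positive'): P(H) ← 0.857·0.0230 / (0.857·0.0230 + 0.21·0.9770) = 0.019711/0.22488 = 0.0877.
Update on result 2 ('positive'): P(H) ← 0.857·0.0877 / (0.857·0.0877 + 0.21·0.9123) = 0.075117/0.26671 = 0.2816.

Posterior P(H) ≈ 0.282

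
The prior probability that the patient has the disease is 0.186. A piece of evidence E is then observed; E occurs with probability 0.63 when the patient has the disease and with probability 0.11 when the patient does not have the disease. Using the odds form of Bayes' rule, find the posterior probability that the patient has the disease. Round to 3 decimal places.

Posterior probability ≈ 0.567

Prior odds = 0.186/(1−0.186) = 0.22850. In log-odds, ln(0.22850) = -1.4762.
Add log likelihood ratio: ln(5.7273) = 1.7452.
Posterior log-odds = 0.26903, so posterior odds = exp(0.26903) = 1.3087. Converting, P(H|E) = 1.3087/2.3087 = 0.567.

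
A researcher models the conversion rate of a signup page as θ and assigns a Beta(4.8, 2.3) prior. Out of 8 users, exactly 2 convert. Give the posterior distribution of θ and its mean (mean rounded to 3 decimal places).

Posterior: Beta(6.8, 8.3); mean ≈ 0.450

The binomial likelihood is conjugate to the Beta prior: with 2 successes and 6 failures, the posterior is Beta(4.8+2, 2.3+6) = Beta(6.8, 8.3).
E[θ | data] = 6.8/(6.8+8.3) = 0.450.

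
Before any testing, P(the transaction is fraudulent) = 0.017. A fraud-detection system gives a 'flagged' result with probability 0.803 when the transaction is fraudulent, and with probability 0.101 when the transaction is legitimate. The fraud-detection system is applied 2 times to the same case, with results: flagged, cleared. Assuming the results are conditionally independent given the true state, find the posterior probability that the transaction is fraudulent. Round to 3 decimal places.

Let H be the event that the transaction is fraudulent; start with P(H) = 0.017. P('flagged'|H) = 0.803, P('flagged'|¬H) = 0.101.
Update on result 1 ('flagged'): P(H) ← 0.803·0.0170 / (0.803·0.0170 + 0.101·0.9830) = 0.013651/0.11293 = 0.1209.
Update on result 2 ('cleared'): P(H) ← 0.197·0.1209 / (0.197·0.1209 + 0.899·0.8791) = 0.023813/0.81415 = 0.0292.

Posterior P(H) ≈ 0.029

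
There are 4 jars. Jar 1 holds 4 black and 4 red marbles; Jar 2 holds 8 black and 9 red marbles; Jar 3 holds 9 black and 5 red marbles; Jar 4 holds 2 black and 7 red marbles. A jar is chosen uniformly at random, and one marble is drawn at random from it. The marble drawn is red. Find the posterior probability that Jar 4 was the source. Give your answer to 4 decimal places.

Tabulate prior·likelihood by source: [1] prior 0.25, lik 0.5, product 0.1250; [2] prior 0.25, lik 0.5294, product 0.1324; [3] prior 0.25, lik 0.3571, product 0.08929; [4] prior 0.25, lik 0.7778, product 0.1944.
Normalizing constant = 0.54108; the posterior for Jar 4 is its product over the sum, 0.1944/0.54108 = 0.3594.

Posterior probability ≈ 0.3594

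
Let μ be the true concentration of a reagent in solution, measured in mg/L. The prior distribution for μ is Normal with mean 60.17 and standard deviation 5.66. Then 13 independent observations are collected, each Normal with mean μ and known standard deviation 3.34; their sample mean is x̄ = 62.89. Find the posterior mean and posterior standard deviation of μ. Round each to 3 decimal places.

Posterior mean ≈ 62.819; posterior SD ≈ 0.914

Prior precision 1/τ₀² = 1/5.66² = 0.0312153; data precision n/σ² = 13/3.34² = 1.16533.
Posterior precision = 0.0312153 + 1.16533 = 1.19655, giving posterior SD = 1/√1.19655 = 0.914.
Posterior mean = (0.0312153·60.17 + 1.16533·62.89) / 1.19655 = 62.819.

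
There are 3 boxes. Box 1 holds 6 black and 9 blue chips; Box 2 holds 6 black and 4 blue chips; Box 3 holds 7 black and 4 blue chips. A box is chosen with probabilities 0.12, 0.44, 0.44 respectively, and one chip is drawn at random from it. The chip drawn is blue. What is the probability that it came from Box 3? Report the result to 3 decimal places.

Posterior probability ≈ 0.392

P(blue|Box 1) = 0.6; P(blue|Box 2) = 0.4; P(blue|Box 3) = 0.3636.
Prior × likelihood for each source: 0.12·0.6=0.07200, 0.44·0.4=0.1760, 0.44·0.3636=0.1600. Summing gives P(blue) = 0.40800.
P(Box 3 | blue) = 0.1600 / 0.40800 = 0.392.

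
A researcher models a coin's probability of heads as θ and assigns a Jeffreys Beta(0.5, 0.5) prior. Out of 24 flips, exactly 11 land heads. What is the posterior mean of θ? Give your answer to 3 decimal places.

Observing 11 successes and 13 failures updates Beta(0.5, 0.5) by adding the success and failure counts to the two shape parameters: α = 0.5+11 = 11.5, β = 0.5+13 = 13.5.
E[θ | data] = 11.5/(11.5+13.5) = 0.460.

Posterior mean ≈ 0.460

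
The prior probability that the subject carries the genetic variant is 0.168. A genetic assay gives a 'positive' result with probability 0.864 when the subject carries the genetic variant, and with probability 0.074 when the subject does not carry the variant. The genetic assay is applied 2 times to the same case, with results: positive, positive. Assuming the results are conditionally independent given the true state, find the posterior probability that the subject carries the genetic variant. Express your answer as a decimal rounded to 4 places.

Posterior P(H) ≈ 0.9649

Let H be the event that the subject carries the genetic variant; start with P(H) = 0.168. P('positive'|H) = 0.864, P('positive'|¬H) = 0.074.
Update on result 1 ('positive'): P(H) ← 0.864·0.1680 / (0.864·0.1680 + 0.074·0.8320) = 0.14515/0.20672 = 0.7022.
Update on result 2 ('positive'): P(H) ← 0.864·0.7022 / (0.864·0.7022 + 0.074·0.2978) = 0.60667/0.62871 = 0.9649.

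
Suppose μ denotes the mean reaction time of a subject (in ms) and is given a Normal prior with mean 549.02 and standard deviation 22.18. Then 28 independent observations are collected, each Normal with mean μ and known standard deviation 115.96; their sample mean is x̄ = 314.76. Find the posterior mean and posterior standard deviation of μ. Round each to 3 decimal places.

Posterior mean ≈ 430.479; posterior SD ≈ 15.589

Prior precision 1/τ₀² = 1/22.18² = 0.00203272; data precision n/σ² = 28/115.96² = 0.00208229.
Posterior precision = 0.00203272 + 0.00208229 = 0.00411501, giving posterior SD = 1/√0.00411501 = 15.589.
Posterior mean = (0.00203272·549.02 + 0.00208229·314.76) / 0.00411501 = 430.479.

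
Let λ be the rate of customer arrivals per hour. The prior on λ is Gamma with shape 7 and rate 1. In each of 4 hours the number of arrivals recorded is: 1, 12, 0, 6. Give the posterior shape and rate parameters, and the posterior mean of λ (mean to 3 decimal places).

Posterior: Gamma(shape=26, rate=5); mean ≈ 5.200

The Poisson likelihood adds the total count to the shape and the number of exposure periods to the rate. Here ∑xᵢ = 19 and n = 4, so shape 7→26 and rate 1→5.
Posterior mean = shape/rate = 26/5 = 5.200.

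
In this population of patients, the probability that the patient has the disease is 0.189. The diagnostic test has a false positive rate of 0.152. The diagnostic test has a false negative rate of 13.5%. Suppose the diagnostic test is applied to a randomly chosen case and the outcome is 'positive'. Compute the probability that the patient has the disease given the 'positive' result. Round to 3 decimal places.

P(H | E) ≈ 0.570

Let H be the event that the patient has the disease. P(H) = 0.189, so P(¬H) = 0.811. With E the 'positive' result, P(E|H) = 0.865 and P(E|¬H) = 0.152.
P(E) = 0.865·0.189 + 0.152·0.811 = 0.16348 + 0.12327 = 0.28676.
By Bayes' theorem, P(H|E) = 0.16348 / 0.28676 = 0.570.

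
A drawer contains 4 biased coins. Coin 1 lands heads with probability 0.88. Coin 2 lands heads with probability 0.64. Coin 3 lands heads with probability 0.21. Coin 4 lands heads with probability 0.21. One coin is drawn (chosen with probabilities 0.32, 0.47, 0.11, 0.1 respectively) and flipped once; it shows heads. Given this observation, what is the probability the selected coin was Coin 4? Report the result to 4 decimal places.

P(heads|C1) = 0.88; P(heads|C2) = 0.64; P(heads|C3) = 0.21; P(heads|C4) = 0.21.
Prior × likelihood for each source: 0.32·0.88=0.2816, 0.47·0.64=0.3008, 0.11·0.21=0.02310, 0.1·0.21=0.02100. Summing gives P(heads) = 0.62650.
P(Coin 4 | heads) = 0.02100 / 0.62650 = 0.0335.

Posterior probability ≈ 0.0335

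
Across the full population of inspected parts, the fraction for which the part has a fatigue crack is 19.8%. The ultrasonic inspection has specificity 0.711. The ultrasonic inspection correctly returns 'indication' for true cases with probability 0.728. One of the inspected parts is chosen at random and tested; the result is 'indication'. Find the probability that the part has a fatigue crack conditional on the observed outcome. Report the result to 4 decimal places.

P(H | E) ≈ 0.3834

Write H for 'the part has a fatigue crack'. Prior odds H:¬H = 0.198/0.802 = 0.24688. For the 'indication' outcome, the likelihood ratio is 0.728/0.289 = 2.5190.
Posterior odds = 0.24688 × 2.5190 = 0.62191, so P(H|E) = 0.62191/(1+0.62191) = 0.3834.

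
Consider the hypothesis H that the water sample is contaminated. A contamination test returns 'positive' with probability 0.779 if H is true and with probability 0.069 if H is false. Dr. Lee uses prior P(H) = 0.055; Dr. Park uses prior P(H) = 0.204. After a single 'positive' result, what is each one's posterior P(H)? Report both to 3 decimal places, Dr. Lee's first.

The likelihood ratio for a 'positive' result is 0.779/0.069 = 11.290.
Dr. Lee: prior odds 0.055/0.945 = 0.058201; posterior odds 0.65708; posterior probability 0.397.
Dr. Park: prior odds 0.204/0.796 = 0.25628; posterior odds 2.8934; posterior probability 0.743.

Dr. Lee: 0.397; Dr. Park: 0.743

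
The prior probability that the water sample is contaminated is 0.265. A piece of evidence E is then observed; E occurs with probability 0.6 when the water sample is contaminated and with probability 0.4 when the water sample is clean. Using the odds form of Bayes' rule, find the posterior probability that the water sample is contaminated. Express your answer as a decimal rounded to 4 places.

Posterior probability ≈ 0.3510

Prior odds = 0.265/(1−0.265) = 0.36054.
Likelihood ratio for E = 0.6/0.4 = 1.5000.
Posterior odds = prior odds × LR = 0.54082.
Posterior probability = odds/(1+odds) = 0.54082/1.5408 = 0.3510.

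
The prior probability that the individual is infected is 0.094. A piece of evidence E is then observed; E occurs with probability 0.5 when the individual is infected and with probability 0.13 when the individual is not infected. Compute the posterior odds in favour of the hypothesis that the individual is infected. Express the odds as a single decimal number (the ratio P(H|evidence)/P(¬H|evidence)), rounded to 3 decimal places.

Posterior odds ≈ 0.399

Prior odds = 0.094/(1−0.094) = 0.10375.
Likelihood ratio for E = 0.5/0.13 = 3.8462.
Posterior odds = prior odds × LR = 0.39905.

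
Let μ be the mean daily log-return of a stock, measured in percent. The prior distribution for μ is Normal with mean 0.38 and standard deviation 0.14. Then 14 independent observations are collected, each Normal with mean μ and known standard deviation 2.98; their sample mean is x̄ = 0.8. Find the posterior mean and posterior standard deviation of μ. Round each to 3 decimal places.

Posterior mean ≈ 0.393; posterior SD ≈ 0.138

With known σ, the Normal prior is conjugate. Weight on the data is w = (n/σ²)/(n/σ² + 1/τ₀²) = 1.57651/(1.57651+51.0204) = 0.029973.
Posterior mean = w·x̄ + (1−w)·μ₀ = 0.029973·0.8 + 0.97003·0.38 = 0.393. Posterior variance = 1/(1.57651+51.0204) = 0.0190125, so SD = 0.138.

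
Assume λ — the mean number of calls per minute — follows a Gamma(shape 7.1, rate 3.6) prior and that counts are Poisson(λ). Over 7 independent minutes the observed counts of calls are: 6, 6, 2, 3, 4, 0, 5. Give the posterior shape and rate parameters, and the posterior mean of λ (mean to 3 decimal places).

Posterior: Gamma(shape=33.1, rate=10.6); mean ≈ 3.123

Total count ∑xᵢ = 26 over n = 7 minutes.
Gamma is conjugate to the Poisson likelihood: posterior is Gamma(shape = 7.1+26 = 33.1, rate = 3.6+7 = 10.6).
E[λ | data] = 33.1/10.6 = 3.123.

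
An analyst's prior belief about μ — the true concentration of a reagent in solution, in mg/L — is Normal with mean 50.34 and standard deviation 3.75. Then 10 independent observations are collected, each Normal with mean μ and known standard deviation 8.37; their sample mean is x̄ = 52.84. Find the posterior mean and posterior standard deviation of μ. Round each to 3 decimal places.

Prior precision 1/τ₀² = 1/3.75² = 0.0711111; data precision n/σ² = 10/8.37² = 0.142741.
Posterior precision = 0.0711111 + 0.142741 = 0.213852, giving posterior SD = 1/√0.213852 = 2.162.
Posterior mean = (0.0711111·50.34 + 0.142741·52.84) / 0.213852 = 52.009.

Posterior mean ≈ 52.009; posterior SD ≈ 2.162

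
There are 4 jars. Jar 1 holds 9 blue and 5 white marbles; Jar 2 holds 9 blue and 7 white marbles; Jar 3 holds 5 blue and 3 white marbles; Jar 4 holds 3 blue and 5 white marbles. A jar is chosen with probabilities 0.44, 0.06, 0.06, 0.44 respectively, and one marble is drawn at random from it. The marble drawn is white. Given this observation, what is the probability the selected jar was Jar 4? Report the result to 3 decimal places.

Posterior probability ≈ 0.572

P(white|Jar 1) = 0.3571; P(white|Jar 2) = 0.4375; P(white|Jar 3) = 0.375; P(white|Jar 4) = 0.625.
Prior × likelihood for each source: 0.44·0.3571=0.1571, 0.06·0.4375=0.02625, 0.06·0.375=0.02250, 0.44·0.625=0.2750. Summing gives P(white) = 0.48089.
P(Jar 4 | white) = 0.2750 / 0.48089 = 0.572.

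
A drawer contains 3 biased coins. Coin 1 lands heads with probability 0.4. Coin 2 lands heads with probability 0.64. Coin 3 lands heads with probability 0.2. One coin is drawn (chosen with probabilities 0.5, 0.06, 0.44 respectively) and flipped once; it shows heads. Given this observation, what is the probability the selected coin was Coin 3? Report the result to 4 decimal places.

Posterior probability ≈ 0.2696

P(heads|C1) = 0.4; P(heads|C2) = 0.64; P(heads|C3) = 0.2.
Prior × likelihood for each source: 0.5·0.4=0.2000, 0.06·0.64=0.03840, 0.44·0.2=0.08800. Summing gives P(heads) = 0.32640.
P(Coin 3 | heads) = 0.08800 / 0.32640 = 0.2696.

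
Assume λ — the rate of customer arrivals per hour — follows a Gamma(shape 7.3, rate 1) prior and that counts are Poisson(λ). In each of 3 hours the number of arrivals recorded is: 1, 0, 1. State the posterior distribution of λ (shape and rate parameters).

Total count ∑xᵢ = 2 over n = 3 hours.
Gamma is conjugate to the Poisson likelihood: posterior is Gamma(shape = 7.3+2 = 9.3, rate = 1+3 = 4).

Posterior: Gamma(shape=9.3, rate=4)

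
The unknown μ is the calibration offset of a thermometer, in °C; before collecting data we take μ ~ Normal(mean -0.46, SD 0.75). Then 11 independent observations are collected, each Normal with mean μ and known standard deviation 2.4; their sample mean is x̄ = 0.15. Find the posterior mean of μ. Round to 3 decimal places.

Prior precision 1/τ₀² = 1/0.75² = 1.77778; data precision n/σ² = 11/2.4² = 1.90972.
Posterior precision = 1.77778 + 1.90972 = 3.68750.
Posterior mean = (1.77778·-0.46 + 1.90972·0.15) / 3.68750 = -0.144.

Posterior mean ≈ -0.144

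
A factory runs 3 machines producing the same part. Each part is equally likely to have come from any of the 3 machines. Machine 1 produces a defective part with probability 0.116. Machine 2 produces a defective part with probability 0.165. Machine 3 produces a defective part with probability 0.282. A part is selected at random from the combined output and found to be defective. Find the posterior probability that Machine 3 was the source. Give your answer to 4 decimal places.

Posterior probability ≈ 0.5009

P(defective|M1) = 0.116; P(defective|M2) = 0.165; P(defective|M3) = 0.282.
Prior × likelihood for each source: 0.333333·0.116=0.03867, 0.333333·0.165=0.05500, 0.333333·0.282=0.09400. Summing gives P(defective) = 0.18767.
P(Machine 3 | defective) = 0.09400 / 0.18767 = 0.5009.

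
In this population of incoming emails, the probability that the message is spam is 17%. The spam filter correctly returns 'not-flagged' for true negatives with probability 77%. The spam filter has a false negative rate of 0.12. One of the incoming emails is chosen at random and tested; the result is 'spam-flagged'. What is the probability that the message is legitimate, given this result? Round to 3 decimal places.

Let H be the event that the message is spam. P(H) = 0.17, so P(¬H) = 0.83. With E the 'spam-flagged' result, P(E|H) = 0.88 and P(E|¬H) = 0.23.
P(E) = 0.88·0.17 + 0.23·0.83 = 0.14960 + 0.19090 = 0.34050.
By Bayes' theorem, P(H|E) = 0.14960 / 0.34050 = 0.439. Hence P(¬H|E) = 1 − 0.439 = 0.561.

P(¬H | E) ≈ 0.561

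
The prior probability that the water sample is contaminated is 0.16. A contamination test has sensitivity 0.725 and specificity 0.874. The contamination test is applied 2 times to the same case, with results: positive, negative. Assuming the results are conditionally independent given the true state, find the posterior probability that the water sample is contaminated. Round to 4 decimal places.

Posterior P(H) ≈ 0.2564

With H the event that the water sample is contaminated, the joint likelihood of the observed sequence is P(data|H) = 0.725·0.275 = 0.19937 and P(data|¬H) = 0.126·0.874 = 0.11012.
Bayes: P(H|data) = 0.16·0.19937 / (0.16·0.19937 + 0.84·0.11012) = 0.031900/0.12440 = 0.2564.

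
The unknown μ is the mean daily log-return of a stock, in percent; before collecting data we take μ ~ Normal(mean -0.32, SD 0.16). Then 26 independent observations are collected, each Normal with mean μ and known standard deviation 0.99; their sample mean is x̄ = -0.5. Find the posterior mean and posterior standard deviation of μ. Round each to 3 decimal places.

With known σ, the Normal prior is conjugate. Weight on the data is w = (n/σ²)/(n/σ² + 1/τ₀²) = 26.5279/(26.5279+39.0625) = 0.40445.
Posterior mean = w·x̄ + (1−w)·μ₀ = 0.40445·-0.5 + 0.59555·-0.32 = -0.393. Posterior variance = 1/(26.5279+39.0625) = 0.0152461, so SD = 0.123.

Posterior mean ≈ -0.393; posterior SD ≈ 0.123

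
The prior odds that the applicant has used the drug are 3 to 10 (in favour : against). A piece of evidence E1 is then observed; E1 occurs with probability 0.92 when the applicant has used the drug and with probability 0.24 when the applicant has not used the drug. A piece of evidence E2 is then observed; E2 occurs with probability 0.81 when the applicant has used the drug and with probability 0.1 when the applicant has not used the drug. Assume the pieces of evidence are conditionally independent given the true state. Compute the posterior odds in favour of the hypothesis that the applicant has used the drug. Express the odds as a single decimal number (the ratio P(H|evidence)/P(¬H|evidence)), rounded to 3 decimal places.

Prior odds = 3/10 = 0.30000.
Likelihood ratio for E1 = 0.92/0.24 = 3.8333.
Likelihood ratio for E2 = 0.81/0.1 = 8.1000.
Posterior odds = prior odds × LR₁ × LR₂ = 9.3150.

Posterior odds ≈ 9.315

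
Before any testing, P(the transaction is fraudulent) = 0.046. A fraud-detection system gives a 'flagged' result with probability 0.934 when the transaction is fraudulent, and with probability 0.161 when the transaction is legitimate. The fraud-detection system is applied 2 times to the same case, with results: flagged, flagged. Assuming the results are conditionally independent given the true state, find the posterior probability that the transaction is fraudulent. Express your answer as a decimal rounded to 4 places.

Posterior P(H) ≈ 0.6187

Let H be the event that the transaction is fraudulent; start with P(H) = 0.046. P('flagged'|H) = 0.934, P('flagged'|¬H) = 0.161.
Update on result 1 ('flagged'): P(H) ← 0.934·0.0460 / (0.934·0.0460 + 0.161·0.9540) = 0.042964/0.19656 = 0.2186.
Update on result 2 ('flagged'): P(H) ← 0.934·0.2186 / (0.934·0.2186 + 0.161·0.7814) = 0.20416/0.32996 = 0.6187.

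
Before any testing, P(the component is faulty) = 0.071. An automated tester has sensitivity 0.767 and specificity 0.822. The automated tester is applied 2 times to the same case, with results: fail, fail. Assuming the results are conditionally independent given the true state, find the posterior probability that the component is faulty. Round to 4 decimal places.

Let H be the event that the component is faulty; start with P(H) = 0.071. P('fail'|H) = 0.767, P('fail'|¬H) = 0.178.
Update on result 1 ('fail'): P(H) ← 0.767·0.0710 / (0.767·0.0710 + 0.178·0.9290) = 0.054457/0.21982 = 0.2477.
Update on result 2 ('fail'): P(H) ← 0.767·0.2477 / (0.767·0.2477 + 0.178·0.7523) = 0.19001/0.32392 = 0.5866.

Posterior P(H) ≈ 0.5866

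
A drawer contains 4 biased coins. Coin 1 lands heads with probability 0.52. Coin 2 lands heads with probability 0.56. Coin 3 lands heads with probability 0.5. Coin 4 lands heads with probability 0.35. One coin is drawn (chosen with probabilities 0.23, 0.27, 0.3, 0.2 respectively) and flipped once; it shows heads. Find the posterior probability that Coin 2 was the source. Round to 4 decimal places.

Posterior probability ≈ 0.3081

P(heads|C1) = 0.52; P(heads|C2) = 0.56; P(heads|C3) = 0.5; P(heads|C4) = 0.35.
Prior × likelihood for each source: 0.23·0.52=0.1196, 0.27·0.56=0.1512, 0.3·0.5=0.1500, 0.2·0.35=0.07000. Summing gives P(heads) = 0.49080.
P(Coin 2 | heads) = 0.1512 / 0.49080 = 0.3081.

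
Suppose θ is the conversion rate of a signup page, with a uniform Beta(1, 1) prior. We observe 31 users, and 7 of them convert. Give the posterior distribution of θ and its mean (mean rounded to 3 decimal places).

Observing 7 successes and 24 failures updates Beta(1, 1) by adding the success and failure counts to the two shape parameters: α = 1+7 = 8, β = 1+24 = 25.
Posterior mean = α/(α+β) = 8/33 = 0.242.

Posterior: Beta(8, 25); mean ≈ 0.242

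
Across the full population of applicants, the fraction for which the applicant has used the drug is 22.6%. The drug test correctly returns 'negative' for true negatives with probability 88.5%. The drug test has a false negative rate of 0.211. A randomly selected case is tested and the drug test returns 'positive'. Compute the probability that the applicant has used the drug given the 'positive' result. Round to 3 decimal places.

Let H be the event that the applicant has used the drug. P(H) = 0.226, so P(¬H) = 0.774. With E the 'positive' result, P(E|H) = 0.789 and P(E|¬H) = 0.115.
P(E) = 0.789·0.226 + 0.115·0.774 = 0.17831 + 0.089010 = 0.26732.
By Bayes' theorem, P(H|E) = 0.17831 / 0.26732 = 0.667.

P(H | E) ≈ 0.667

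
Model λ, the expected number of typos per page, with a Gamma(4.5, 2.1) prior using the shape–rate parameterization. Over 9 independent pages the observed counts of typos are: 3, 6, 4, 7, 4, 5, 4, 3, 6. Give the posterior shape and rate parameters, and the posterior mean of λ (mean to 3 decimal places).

Posterior: Gamma(shape=46.5, rate=11.1); mean ≈ 4.189

The Poisson likelihood adds the total count to the shape and the number of exposure periods to the rate. Here ∑xᵢ = 42 and n = 9, so shape 4.5→46.5 and rate 2.1→11.1.
E[λ | data] = 46.5/11.1 = 4.189.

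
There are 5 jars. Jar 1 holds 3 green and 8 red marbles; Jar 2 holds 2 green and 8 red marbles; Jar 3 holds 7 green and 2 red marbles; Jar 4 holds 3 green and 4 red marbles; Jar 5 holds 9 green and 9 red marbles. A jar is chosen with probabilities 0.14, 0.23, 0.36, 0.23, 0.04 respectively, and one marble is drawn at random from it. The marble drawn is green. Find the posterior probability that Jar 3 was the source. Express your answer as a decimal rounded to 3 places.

Posterior probability ≈ 0.580

P(green|Jar 1) = 0.2727; P(green|Jar 2) = 0.2; P(green|Jar 3) = 0.7778; P(green|Jar 4) = 0.4286; P(green|Jar 5) = 0.5.
Prior × likelihood for each source: 0.14·0.2727=0.03818, 0.23·0.2=0.04600, 0.36·0.7778=0.2800, 0.23·0.4286=0.09857, 0.04·0.5=0.02000. Summing gives P(green) = 0.48275.
P(Jar 3 | green) = 0.2800 / 0.48275 = 0.580.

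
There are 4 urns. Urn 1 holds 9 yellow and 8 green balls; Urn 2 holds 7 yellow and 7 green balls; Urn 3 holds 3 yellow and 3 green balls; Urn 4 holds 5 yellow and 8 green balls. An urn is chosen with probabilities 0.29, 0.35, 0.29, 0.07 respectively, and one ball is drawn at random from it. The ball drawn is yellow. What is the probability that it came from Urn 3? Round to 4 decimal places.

Tabulate prior·likelihood by source: [1] prior 0.29, lik 0.5294, product 0.1535; [2] prior 0.35, lik 0.5, product 0.1750; [3] prior 0.29, lik 0.5, product 0.1450; [4] prior 0.07, lik 0.3846, product 0.02692.
Normalizing constant = 0.50045; the posterior for Urn 3 is its product over the sum, 0.1450/0.50045 = 0.2897.

Posterior probability ≈ 0.2897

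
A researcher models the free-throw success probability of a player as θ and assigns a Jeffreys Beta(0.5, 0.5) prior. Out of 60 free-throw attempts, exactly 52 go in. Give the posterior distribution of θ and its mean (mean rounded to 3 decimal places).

Observing 52 successes and 8 failures updates Beta(0.5, 0.5) by adding the success and failure counts to the two shape parameters: α = 0.5+52 = 52.5, β = 0.5+8 = 8.5.
Posterior mean = α/(α+β) = 52.5/61 = 0.861.

Posterior: Beta(52.5, 8.5); mean ≈ 0.861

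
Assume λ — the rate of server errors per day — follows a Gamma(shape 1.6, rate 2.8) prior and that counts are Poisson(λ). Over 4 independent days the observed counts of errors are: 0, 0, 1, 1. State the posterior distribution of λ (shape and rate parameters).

Total count ∑xᵢ = 2 over n = 4 days.
Gamma is conjugate to the Poisson likelihood: posterior is Gamma(shape = 1.6+2 = 3.6, rate = 2.8+4 = 6.8).

Posterior: Gamma(shape=3.6, rate=6.8)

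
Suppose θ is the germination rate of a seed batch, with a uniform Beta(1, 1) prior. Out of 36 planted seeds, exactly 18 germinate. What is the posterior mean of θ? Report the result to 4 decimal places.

The binomial likelihood is conjugate to the Beta prior: with 18 successes and 18 failures, the posterior is Beta(1+18, 1+18) = Beta(19, 19).
Posterior mean = α/(α+β) = 19/38 = 0.5000.

Posterior mean ≈ 0.5000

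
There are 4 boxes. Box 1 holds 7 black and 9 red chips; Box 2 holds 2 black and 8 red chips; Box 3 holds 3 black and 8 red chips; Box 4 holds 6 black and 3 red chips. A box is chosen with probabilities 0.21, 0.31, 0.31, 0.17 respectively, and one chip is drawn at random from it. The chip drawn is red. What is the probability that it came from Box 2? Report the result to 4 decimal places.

P(red|Box 1) = 0.5625; P(red|Box 2) = 0.8; P(red|Box 3) = 0.7273; P(red|Box 4) = 0.3333.
Prior × likelihood for each source: 0.21·0.5625=0.1181, 0.31·0.8=0.2480, 0.31·0.7273=0.2255, 0.17·0.3333=0.05667. Summing gives P(red) = 0.64825.
P(Box 2 | red) = 0.2480 / 0.64825 = 0.3826.

Posterior probability ≈ 0.3826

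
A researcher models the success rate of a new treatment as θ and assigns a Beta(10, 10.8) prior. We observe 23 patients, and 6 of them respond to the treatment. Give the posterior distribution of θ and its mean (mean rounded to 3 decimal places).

Posterior: Beta(16, 27.8); mean ≈ 0.365

Observing 6 successes and 17 failures updates Beta(10, 10.8) by adding the success and failure counts to the two shape parameters: α = 10+6 = 16, β = 10.8+17 = 27.8.
E[θ | data] = 16/(16+27.8) = 0.365.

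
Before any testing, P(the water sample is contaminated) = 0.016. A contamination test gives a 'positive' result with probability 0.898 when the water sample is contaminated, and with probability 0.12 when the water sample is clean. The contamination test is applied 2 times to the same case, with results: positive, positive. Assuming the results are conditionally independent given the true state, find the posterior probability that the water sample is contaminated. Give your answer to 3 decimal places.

Let H be the event that the water sample is contaminated; start with P(H) = 0.016. P('positive'|H) = 0.898, P('positive'|¬H) = 0.12.
Update on result 1 ('positive'): P(H) ← 0.898·0.0160 / (0.898·0.0160 + 0.12·0.9840) = 0.014368/0.13245 = 0.1085.
Update on result 2 ('positive'): P(H) ← 0.898·0.1085 / (0.898·0.1085 + 0.12·0.8915) = 0.097415/0.20440 = 0.4766.

Posterior P(H) ≈ 0.477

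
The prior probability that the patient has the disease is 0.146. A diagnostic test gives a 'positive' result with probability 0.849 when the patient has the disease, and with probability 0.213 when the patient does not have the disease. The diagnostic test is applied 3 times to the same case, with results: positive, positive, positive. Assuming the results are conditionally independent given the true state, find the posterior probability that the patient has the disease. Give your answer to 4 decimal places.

Posterior P(H) ≈ 0.9154

With H the event that the patient has the disease, the joint likelihood of the observed sequence is P(data|H) = 0.849·0.849·0.849 = 0.61196 and P(data|¬H) = 0.213·0.213·0.213 = 0.0096636.
Bayes: P(H|data) = 0.146·0.61196 / (0.146·0.61196 + 0.854·0.0096636) = 0.089346/0.097599 = 0.9154.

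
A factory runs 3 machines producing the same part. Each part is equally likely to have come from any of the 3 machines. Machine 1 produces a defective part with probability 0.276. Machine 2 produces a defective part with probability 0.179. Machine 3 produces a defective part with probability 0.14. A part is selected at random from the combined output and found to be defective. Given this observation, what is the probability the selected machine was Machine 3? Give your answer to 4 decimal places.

Tabulate prior·likelihood by source: [1] prior 0.333333, lik 0.276, product 0.09200; [2] prior 0.333333, lik 0.179, product 0.05967; [3] prior 0.333333, lik 0.14, product 0.04667.
Normalizing constant = 0.19833; the posterior for Machine 3 is its product over the sum, 0.04667/0.19833 = 0.2353.

Posterior probability ≈ 0.2353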